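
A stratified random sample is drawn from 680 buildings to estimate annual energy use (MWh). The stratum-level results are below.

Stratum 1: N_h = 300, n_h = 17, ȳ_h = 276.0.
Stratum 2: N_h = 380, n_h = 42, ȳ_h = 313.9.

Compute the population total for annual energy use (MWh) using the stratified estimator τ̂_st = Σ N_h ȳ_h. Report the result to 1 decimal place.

τ̂_st = Σ N_h ȳ_h = 300·276.0 + 380·313.9 = 202082.0

τ̂_st ≈ 202082.0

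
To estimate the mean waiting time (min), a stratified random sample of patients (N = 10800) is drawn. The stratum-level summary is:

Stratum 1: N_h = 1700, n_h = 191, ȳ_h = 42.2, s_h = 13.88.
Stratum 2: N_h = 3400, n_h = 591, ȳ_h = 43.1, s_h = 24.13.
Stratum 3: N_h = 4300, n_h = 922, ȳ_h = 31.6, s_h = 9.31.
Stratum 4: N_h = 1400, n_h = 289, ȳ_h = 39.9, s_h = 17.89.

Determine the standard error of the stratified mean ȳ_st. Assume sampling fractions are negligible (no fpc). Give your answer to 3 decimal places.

V̂(ȳ_st) = Σ W_h² s_h²/n_h, with W_h = N_h/N and N = 10800:
  stratum 1: (1700/10800)²·13.88²/191 = 0.0249917
  stratum 2: (3400/10800)²·24.13²/591 = 0.0976422
  stratum 3: (4300/10800)²·9.31²/922 = 0.0149025
  stratum 4: (1400/10800)²·17.89²/289 = 0.0186094
V̂(ȳ_st) = 0.156146
SE(ȳ_st) = √0.156146 = 0.395153

SE(ȳ_st) ≈ 0.395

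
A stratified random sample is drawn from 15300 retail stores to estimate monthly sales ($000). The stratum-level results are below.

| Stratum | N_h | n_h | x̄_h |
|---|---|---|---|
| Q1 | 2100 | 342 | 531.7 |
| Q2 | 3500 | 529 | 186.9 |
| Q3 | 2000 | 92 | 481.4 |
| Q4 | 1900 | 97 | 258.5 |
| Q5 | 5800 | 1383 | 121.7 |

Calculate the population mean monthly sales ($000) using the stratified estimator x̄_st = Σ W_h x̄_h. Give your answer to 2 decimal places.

x̄_st ≈ 256.90

N = Σ N_h = 15300. Stratum weights W_h = N_h/N.
x̄_st = (2100·531.7 + 3500·186.9 + 2000·481.4 + 1900·258.5 + 5800·121.7) / 15300 = 256.8974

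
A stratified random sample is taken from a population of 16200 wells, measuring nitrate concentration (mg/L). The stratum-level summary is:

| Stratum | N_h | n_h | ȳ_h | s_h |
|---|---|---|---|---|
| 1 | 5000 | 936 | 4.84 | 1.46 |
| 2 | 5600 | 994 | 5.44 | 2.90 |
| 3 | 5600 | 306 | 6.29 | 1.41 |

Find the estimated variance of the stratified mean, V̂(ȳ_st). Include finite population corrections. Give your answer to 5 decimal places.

V̂(ȳ_st) = Σ W_h² (1 − n_h/N_h) s_h²/n_h, with W_h = N_h/N and N = 16200:
  stratum 1: (5000/16200)²·(1 − 936/5000)·1.46²/936 = 0.000176329
  stratum 2: (5600/16200)²·(1 − 994/5600)·2.90²/994 = 0.000831556
  stratum 3: (5600/16200)²·(1 − 306/5600)·1.41²/306 = 0.000733937
V̂(ȳ_st) = 0.00174182

V̂(ȳ_st) ≈ 0.00174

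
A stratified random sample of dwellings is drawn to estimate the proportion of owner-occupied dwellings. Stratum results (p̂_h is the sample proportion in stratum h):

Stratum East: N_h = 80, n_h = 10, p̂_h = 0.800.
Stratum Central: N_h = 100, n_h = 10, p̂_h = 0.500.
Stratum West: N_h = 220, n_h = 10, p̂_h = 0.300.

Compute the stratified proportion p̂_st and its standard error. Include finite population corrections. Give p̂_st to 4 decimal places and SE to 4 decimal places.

N = 400; stratum weights W_h = N_h/N.
p̂_st = Σ W_h p̂_h = (80·0.800 + 100·0.500 + 220·0.300)/400 = 0.45000
V̂(p̂_st) = Σ W_h² (1 − n_h/N_h) p̂_h(1−p̂_h)/(n_h−1):
  stratum East: (80/400)²·(1 − 10/80)·0.800·0.200/9 = 0.000622222
  stratum Central: (100/400)²·(1 − 10/100)·0.500·0.500/9 = 0.0015625
  stratum West: (220/400)²·(1 − 10/220)·0.300·0.700/9 = 0.0067375
V̂(p̂_st) = 0.00892222; SE = √V̂ = 0.0944575

p̂_st ≈ 0.4500, SE ≈ 0.0945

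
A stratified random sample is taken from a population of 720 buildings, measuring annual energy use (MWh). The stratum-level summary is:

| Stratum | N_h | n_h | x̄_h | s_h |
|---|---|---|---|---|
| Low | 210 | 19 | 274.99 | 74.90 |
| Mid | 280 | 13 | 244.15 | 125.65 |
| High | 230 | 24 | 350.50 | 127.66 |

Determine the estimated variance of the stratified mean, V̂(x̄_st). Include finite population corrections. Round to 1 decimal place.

V̂(x̄_st) = Σ W_h² (1 − n_h/N_h) s_h²/n_h, with W_h = N_h/N and N = 720:
  stratum Low: (210/720)²·(1 − 19/210)·74.90²/19 = 22.8453
  stratum Mid: (280/720)²·(1 − 13/280)·125.65²/13 = 175.14
  stratum High: (230/720)²·(1 − 24/230)·127.66²/24 = 62.0624
V̂(x̄_st) = 260.048

V̂(x̄_st) ≈ 260.0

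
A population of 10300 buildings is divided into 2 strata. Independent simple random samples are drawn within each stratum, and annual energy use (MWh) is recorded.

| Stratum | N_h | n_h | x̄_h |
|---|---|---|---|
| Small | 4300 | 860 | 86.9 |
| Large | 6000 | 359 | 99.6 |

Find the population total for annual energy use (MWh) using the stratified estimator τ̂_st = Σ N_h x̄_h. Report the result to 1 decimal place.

τ̂_st = Σ N_h x̄_h = 4300·86.9 + 6000·99.6 = 971270.0

τ̂_st ≈ 971270.0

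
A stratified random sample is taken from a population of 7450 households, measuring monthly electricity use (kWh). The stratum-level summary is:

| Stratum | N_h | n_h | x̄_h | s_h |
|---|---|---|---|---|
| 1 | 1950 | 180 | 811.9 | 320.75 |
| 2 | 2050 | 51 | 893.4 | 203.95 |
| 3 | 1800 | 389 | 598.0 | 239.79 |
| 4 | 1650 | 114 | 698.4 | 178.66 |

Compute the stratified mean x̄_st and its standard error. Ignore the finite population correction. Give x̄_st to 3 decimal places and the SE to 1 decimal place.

x̄_st ≈ 757.508, SE ≈ 11.1

x̄_st = Σ W_h x̄_h = (1950·811.9 + 2050·893.4 + 1800·598.0 + 1650·698.4)/7450 = 757.50805
V̂(x̄_st) = Σ W_h² s_h²/n_h, with W_h = N_h/N and N = 7450:
  stratum 1: (1950/7450)²·320.75²/180 = 39.1577
  stratum 2: (2050/7450)²·203.95²/51 = 61.755
  stratum 3: (1800/7450)²·239.79²/389 = 8.62869
  stratum 4: (1650/7450)²·178.66²/114 = 13.7343
V̂(x̄_st) = 123.276
SE(x̄_st) = √123.276 = 11.103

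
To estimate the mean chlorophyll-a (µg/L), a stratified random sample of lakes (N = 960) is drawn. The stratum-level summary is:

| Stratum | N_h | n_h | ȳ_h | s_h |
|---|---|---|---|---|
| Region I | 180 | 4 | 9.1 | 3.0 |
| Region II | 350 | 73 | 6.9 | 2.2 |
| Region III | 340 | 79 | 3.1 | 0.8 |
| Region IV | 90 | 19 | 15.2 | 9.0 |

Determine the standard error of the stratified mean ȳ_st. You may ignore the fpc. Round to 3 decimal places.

SE(ȳ_st) ≈ 0.356

V̂(ȳ_st) = Σ W_h² s_h²/n_h, with W_h = N_h/N and N = 960:
  stratum Region I: (180/960)²·3.0²/4 = 0.0791016
  stratum Region II: (350/960)²·2.2²/73 = 0.00881284
  stratum Region III: (340/960)²·0.8²/79 = 0.00101617
  stratum Region IV: (90/960)²·9.0²/19 = 0.0374692
V̂(ȳ_st) = 0.1264
SE(ȳ_st) = √0.1264 = 0.355527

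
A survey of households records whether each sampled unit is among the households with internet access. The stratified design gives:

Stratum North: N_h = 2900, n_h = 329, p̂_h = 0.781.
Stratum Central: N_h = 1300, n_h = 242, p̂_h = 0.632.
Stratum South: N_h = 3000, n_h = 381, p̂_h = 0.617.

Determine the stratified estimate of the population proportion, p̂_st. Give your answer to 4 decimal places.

N = 7200; stratum weights W_h = N_h/N.
p̂_st = Σ W_h p̂_h = (2900·0.781 + 1300·0.632 + 3000·0.617)/7200 = 0.68576

p̂_st ≈ 0.6858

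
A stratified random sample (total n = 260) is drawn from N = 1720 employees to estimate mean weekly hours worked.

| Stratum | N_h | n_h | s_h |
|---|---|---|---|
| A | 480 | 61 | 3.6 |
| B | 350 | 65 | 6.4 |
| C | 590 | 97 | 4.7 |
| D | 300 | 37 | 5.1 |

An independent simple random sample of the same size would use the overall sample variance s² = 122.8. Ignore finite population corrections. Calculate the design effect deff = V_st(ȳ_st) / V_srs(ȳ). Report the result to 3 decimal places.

deff ≈ 0.192

V̂(ȳ_st) = Σ W_h² s_h²/n_h, with W_h = N_h/N and N = 1720:
  stratum A: (480/1720)²·3.6²/61 = 0.0165463
  stratum B: (350/1720)²·6.4²/65 = 0.0260931
  stratum C: (590/1720)²·4.7²/97 = 0.0267961
  stratum D: (300/1720)²·5.1²/37 = 0.0213857
V_st = 0.0908212
V_srs = s²/n = 122.8/260 = 0.472308
deff = V_st / V_srs = 0.0908212/0.472308 = 0.1923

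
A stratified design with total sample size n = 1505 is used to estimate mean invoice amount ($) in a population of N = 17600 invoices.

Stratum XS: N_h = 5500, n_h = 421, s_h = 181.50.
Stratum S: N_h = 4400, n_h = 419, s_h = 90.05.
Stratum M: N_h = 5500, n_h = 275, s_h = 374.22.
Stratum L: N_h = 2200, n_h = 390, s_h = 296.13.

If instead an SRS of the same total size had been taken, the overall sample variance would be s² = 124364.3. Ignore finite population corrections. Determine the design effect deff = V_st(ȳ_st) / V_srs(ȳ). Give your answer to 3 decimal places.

V̂(ȳ_st) = Σ W_h² s_h²/n_h, with W_h = N_h/N and N = 17600:
  stratum XS: (5500/17600)²·181.50²/421 = 7.64137
  stratum S: (4400/17600)²·90.05²/419 = 1.20958
  stratum M: (5500/17600)²·374.22²/275 = 49.7303
  stratum L: (2200/17600)²·296.13²/390 = 3.51334
V_st = 62.0946
V_srs = s²/n = 124364.3/1505 = 82.6341
deff = V_st / V_srs = 62.0946/82.6341 = 0.7514

deff ≈ 0.751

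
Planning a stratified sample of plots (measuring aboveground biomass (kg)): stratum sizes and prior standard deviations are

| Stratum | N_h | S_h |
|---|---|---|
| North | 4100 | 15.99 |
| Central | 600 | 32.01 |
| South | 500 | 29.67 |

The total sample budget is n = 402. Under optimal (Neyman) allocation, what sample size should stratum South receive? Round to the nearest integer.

Neyman allocation: n_h = n · N_h S_h / Σ N_i S_i, with n = 402.
  stratum North: N_h·S_h = 4100·15.99 = 65559.00
  stratum Central: N_h·S_h = 600·32.01 = 19206.00
  stratum South: N_h·S_h = 500·29.67 = 14835.00
Σ N_h S_h = 99600.00
n for stratum South = 402·14835.00/99600.00 = 59.876 → 60

60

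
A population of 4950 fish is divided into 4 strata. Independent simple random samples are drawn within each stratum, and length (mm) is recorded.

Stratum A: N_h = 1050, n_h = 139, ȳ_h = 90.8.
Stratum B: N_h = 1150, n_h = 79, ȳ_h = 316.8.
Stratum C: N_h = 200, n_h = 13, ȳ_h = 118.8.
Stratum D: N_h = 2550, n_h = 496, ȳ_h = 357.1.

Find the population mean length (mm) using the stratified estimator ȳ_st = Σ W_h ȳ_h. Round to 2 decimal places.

ȳ_st ≈ 281.62

N = Σ N_h = 4950. Stratum weights W_h = N_h/N.
ȳ_st = (1050·90.8 + 1150·316.8 + 200·118.8 + 2550·357.1) / 4950 = 281.6212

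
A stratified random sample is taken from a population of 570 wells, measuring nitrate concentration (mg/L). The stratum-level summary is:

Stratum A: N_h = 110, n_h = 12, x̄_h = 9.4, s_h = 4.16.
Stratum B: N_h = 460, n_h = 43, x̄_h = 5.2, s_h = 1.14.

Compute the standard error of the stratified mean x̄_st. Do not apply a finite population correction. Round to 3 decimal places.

V̂(x̄_st) = Σ W_h² s_h²/n_h, with W_h = N_h/N and N = 570:
  stratum A: (110/570)²·4.16²/12 = 0.0537083
  stratum B: (460/570)²·1.14²/43 = 0.0196837
V̂(x̄_st) = 0.073392
SE(x̄_st) = √0.073392 = 0.27091

SE(x̄_st) ≈ 0.271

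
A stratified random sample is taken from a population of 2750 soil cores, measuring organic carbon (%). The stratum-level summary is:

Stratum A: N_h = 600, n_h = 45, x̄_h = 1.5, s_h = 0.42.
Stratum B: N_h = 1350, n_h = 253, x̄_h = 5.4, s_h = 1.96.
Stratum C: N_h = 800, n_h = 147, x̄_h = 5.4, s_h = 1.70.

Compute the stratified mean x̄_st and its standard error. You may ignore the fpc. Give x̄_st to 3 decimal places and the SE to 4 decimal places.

x̄_st ≈ 4.549, SE ≈ 0.0742

x̄_st = Σ W_h x̄_h = (600·1.5 + 1350·5.4 + 800·5.4)/2750 = 4.54909
V̂(x̄_st) = Σ W_h² s_h²/n_h, with W_h = N_h/N and N = 2750:
  stratum A: (600/2750)²·0.42²/45 = 0.000186605
  stratum B: (1350/2750)²·1.96²/253 = 0.00365926
  stratum C: (800/2750)²·1.70²/147 = 0.00166378
V̂(x̄_st) = 0.00550965
SE(x̄_st) = √0.00550965 = 0.074227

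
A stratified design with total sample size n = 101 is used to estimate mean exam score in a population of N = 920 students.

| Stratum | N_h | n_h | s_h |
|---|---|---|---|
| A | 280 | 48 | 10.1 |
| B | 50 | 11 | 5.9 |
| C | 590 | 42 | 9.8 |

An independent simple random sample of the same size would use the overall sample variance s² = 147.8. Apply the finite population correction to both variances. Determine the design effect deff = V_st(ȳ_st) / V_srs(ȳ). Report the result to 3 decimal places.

deff ≈ 0.801

V̂(ȳ_st) = Σ W_h² (1 − n_h/N_h) s_h²/n_h, with W_h = N_h/N and N = 920:
  stratum A: (280/920)²·(1 − 48/280)·10.1²/48 = 0.163107
  stratum B: (50/920)²·(1 − 11/50)·5.9²/11 = 0.00729072
  stratum C: (590/920)²·(1 − 42/590)·9.8²/42 = 0.873494
V_st = 1.04389
V_srs = (1 − 101/920)·147.8/101 = 1.30271
deff = V_st / V_srs = 1.04389/1.30271 = 0.8013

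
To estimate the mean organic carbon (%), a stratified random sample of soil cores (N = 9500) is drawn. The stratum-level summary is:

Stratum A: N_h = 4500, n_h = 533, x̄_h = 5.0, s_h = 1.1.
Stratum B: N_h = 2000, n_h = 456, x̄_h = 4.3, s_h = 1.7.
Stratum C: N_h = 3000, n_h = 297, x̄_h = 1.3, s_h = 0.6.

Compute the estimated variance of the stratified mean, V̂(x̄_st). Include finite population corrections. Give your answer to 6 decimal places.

V̂(x̄_st) ≈ 0.000775

V̂(x̄_st) = Σ W_h² (1 − n_h/N_h) s_h²/n_h, with W_h = N_h/N and N = 9500:
  stratum A: (4500/9500)²·(1 − 533/4500)·1.1²/533 = 0.000449041
  stratum B: (2000/9500)²·(1 − 456/2000)·1.7²/456 = 0.000216852
  stratum C: (3000/9500)²·(1 − 297/3000)·0.6²/297 = 0.00010891
V̂(x̄_st) = 0.000774802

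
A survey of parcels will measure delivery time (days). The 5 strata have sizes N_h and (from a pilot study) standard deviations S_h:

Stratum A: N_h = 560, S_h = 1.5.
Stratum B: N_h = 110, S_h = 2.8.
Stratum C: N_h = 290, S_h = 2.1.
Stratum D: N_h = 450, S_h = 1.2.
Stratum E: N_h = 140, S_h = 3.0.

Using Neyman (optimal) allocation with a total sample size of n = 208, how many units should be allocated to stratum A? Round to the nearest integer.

Neyman allocation: n_h = n · N_h S_h / Σ N_i S_i, with n = 208.
  stratum A: N_h·S_h = 560·1.5 = 840.00
  stratum B: N_h·S_h = 110·2.8 = 308.00
  stratum C: N_h·S_h = 290·2.1 = 609.00
  stratum D: N_h·S_h = 450·1.2 = 540.00
  stratum E: N_h·S_h = 140·3.0 = 420.00
Σ N_h S_h = 2717.00
n for stratum A = 208·840.00/2717.00 = 64.306 → 64

64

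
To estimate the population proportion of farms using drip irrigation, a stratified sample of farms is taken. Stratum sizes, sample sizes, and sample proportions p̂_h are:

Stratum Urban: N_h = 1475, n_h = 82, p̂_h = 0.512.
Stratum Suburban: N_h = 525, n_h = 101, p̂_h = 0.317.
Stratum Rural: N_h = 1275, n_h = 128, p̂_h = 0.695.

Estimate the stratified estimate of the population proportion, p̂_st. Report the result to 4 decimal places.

p̂_st ≈ 0.5520

N = 3275; stratum weights W_h = N_h/N.
p̂_st = Σ W_h p̂_h = (1475·0.512 + 525·0.317 + 1275·0.695)/3275 = 0.55198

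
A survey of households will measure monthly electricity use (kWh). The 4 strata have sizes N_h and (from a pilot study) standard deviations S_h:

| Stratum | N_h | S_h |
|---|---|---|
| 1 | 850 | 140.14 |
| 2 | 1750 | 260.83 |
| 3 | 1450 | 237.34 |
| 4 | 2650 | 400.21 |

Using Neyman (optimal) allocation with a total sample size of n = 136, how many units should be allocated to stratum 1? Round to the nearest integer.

Neyman allocation: n_h = n · N_h S_h / Σ N_i S_i, with n = 136.
  stratum 1: N_h·S_h = 850·140.14 = 119119.00
  stratum 2: N_h·S_h = 1750·260.83 = 456452.50
  stratum 3: N_h·S_h = 1450·237.34 = 344143.00
  stratum 4: N_h·S_h = 2650·400.21 = 1060556.50
Σ N_h S_h = 1980271.00
n for stratum 1 = 136·119119.00/1980271.00 = 8.181 → 8

8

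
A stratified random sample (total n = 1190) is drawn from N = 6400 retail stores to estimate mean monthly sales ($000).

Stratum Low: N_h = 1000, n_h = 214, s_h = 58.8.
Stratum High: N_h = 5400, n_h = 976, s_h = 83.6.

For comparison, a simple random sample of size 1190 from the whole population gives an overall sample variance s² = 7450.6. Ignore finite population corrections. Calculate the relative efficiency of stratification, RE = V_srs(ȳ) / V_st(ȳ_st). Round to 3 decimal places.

V̂(ȳ_st) = Σ W_h² s_h²/n_h, with W_h = N_h/N and N = 6400:
  stratum Low: (1000/6400)²·58.8²/214 = 0.39444
  stratum High: (5400/6400)²·83.6²/976 = 5.09789
V_st = 5.49233
V_srs = s²/n = 7450.6/1190 = 6.26101
Relative efficiency = V_srs / V_st = 6.26101/5.49233 = 1.1400

RE ≈ 1.140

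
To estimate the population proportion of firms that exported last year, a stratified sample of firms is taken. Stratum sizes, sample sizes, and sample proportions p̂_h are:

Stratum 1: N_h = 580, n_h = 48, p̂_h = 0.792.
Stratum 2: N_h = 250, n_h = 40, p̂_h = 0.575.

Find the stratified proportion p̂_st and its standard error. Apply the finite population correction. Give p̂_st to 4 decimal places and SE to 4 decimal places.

N = 830; stratum weights W_h = N_h/N.
p̂_st = Σ W_h p̂_h = (580·0.792 + 250·0.575)/830 = 0.72664
V̂(p̂_st) = Σ W_h² (1 − n_h/N_h) p̂_h(1−p̂_h)/(n_h−1):
  stratum 1: (580/830)²·(1 − 48/580)·0.792·0.208/47 = 0.00156991
  stratum 2: (250/830)²·(1 − 40/250)·0.575·0.425/39 = 0.000477524
V̂(p̂_st) = 0.00204743; SE = √V̂ = 0.0452486

p̂_st ≈ 0.7266, SE ≈ 0.0452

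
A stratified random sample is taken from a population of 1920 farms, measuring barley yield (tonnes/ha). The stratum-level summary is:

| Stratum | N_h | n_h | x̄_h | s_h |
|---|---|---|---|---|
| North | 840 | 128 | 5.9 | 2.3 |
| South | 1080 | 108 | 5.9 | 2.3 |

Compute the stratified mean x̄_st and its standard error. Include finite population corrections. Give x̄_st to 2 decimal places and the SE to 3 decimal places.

x̄_st ≈ 5.90, SE ≈ 0.144

x̄_st = Σ W_h x̄_h = (840·5.9 + 1080·5.9)/1920 = 5.90000
V̂(x̄_st) = Σ W_h² (1 − n_h/N_h) s_h²/n_h, with W_h = N_h/N and N = 1920:
  stratum North: (840/1920)²·(1 − 128/840)·2.3²/128 = 0.00670506
  stratum South: (1080/1920)²·(1 − 108/1080)·2.3²/108 = 0.0139482
V̂(x̄_st) = 0.0206533
SE(x̄_st) = √0.0206533 = 0.143713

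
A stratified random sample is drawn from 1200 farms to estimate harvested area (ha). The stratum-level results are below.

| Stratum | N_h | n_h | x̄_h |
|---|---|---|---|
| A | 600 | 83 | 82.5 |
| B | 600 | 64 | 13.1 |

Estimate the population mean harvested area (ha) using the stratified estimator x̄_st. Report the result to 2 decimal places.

x̄_st ≈ 47.80

N = Σ N_h = 1200. Stratum weights W_h = N_h/N.
x̄_st = (600·82.5 + 600·13.1) / 1200 = 47.8000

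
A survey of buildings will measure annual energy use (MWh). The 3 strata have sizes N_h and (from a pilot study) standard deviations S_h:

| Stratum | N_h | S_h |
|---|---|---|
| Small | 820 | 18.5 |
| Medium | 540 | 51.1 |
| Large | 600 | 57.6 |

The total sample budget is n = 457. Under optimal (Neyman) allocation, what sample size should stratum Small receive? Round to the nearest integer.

90

Neyman allocation: n_h = n · N_h S_h / Σ N_i S_i, with n = 457.
  stratum Small: N_h·S_h = 820·18.5 = 15170.00
  stratum Medium: N_h·S_h = 540·51.1 = 27594.00
  stratum Large: N_h·S_h = 600·57.6 = 34560.00
Σ N_h S_h = 77324.00
n for stratum Small = 457·15170.00/77324.00 = 89.658 → 90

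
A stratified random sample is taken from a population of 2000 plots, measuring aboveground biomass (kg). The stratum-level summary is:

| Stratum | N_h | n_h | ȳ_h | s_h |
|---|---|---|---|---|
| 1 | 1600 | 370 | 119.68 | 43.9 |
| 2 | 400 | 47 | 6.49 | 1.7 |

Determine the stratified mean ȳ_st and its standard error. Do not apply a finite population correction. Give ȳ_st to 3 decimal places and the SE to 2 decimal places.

ȳ_st = Σ W_h ȳ_h = (1600·119.68 + 400·6.49)/2000 = 97.04200
V̂(ȳ_st) = Σ W_h² s_h²/n_h, with W_h = N_h/N and N = 2000:
  stratum 1: (1600/2000)²·43.9²/370 = 3.33355
  stratum 2: (400/2000)²·1.7²/47 = 0.00245957
V̂(ȳ_st) = 3.33601
SE(ȳ_st) = √3.33601 = 1.82648

ȳ_st ≈ 97.042, SE ≈ 1.83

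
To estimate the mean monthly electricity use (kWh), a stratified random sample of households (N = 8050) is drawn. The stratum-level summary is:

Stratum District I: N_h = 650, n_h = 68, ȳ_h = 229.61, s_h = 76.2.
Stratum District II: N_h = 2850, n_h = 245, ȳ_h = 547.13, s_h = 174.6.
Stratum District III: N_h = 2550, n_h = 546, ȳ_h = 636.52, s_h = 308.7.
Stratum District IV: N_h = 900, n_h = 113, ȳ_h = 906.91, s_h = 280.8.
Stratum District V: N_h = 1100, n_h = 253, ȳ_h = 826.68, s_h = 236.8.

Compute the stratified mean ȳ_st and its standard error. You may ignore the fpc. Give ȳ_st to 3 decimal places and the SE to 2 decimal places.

ȳ_st = Σ W_h ȳ_h = (650·229.61 + 2850·547.13 + 2550·636.52 + 900·906.91 + 1100·826.68)/8050 = 628.23106
V̂(ȳ_st) = Σ W_h² s_h²/n_h, with W_h = N_h/N and N = 8050:
  stratum District I: (650/8050)²·76.2²/68 = 0.556719
  stratum District II: (2850/8050)²·174.6²/245 = 15.5963
  stratum District III: (2550/8050)²·308.7²/546 = 17.5133
  stratum District IV: (900/8050)²·280.8²/113 = 8.72186
  stratum District V: (1100/8050)²·236.8²/253 = 4.13844
V̂(ȳ_st) = 46.5266
SE(ȳ_st) = √46.5266 = 6.82104

ȳ_st ≈ 628.231, SE ≈ 6.82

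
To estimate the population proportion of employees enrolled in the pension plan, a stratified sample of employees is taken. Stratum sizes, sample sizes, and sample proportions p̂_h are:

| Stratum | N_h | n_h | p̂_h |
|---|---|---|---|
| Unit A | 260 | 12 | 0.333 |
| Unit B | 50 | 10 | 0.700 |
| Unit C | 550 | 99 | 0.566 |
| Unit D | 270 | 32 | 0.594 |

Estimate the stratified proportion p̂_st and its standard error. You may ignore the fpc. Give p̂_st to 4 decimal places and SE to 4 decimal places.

N = 1130; stratum weights W_h = N_h/N.
p̂_st = Σ W_h p̂_h = (260·0.333 + 50·0.700 + 550·0.566 + 270·0.594)/1130 = 0.52501
V̂(p̂_st) = Σ W_h² p̂_h(1−p̂_h)/(n_h−1):
  stratum Unit A: (260/1130)²·0.333·0.667/11 = 0.00106897
  stratum Unit B: (50/1130)²·0.700·0.300/9 = 4.56836e-05
  stratum Unit C: (550/1130)²·0.566·0.434/98 = 0.000593811
  stratum Unit D: (270/1130)²·0.594·0.406/31 = 0.000444142
V̂(p̂_st) = 0.00215261; SE = √V̂ = 0.0463962

p̂_st ≈ 0.5250, SE ≈ 0.0464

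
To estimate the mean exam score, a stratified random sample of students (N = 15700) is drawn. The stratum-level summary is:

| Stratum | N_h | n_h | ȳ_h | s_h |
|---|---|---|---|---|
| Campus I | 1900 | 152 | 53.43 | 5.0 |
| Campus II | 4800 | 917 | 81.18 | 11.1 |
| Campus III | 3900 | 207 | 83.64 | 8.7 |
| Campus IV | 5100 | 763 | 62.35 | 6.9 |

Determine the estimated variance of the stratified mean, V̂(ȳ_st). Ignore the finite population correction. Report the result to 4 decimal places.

V̂(ȳ_st) = Σ W_h² s_h²/n_h, with W_h = N_h/N and N = 15700:
  stratum Campus I: (1900/15700)²·5.0²/152 = 0.00240882
  stratum Campus II: (4800/15700)²·11.1²/917 = 0.0125591
  stratum Campus III: (3900/15700)²·8.7²/207 = 0.0225631
  stratum Campus IV: (5100/15700)²·6.9²/763 = 0.00658438
V̂(ȳ_st) = 0.0441154

V̂(ȳ_st) ≈ 0.0441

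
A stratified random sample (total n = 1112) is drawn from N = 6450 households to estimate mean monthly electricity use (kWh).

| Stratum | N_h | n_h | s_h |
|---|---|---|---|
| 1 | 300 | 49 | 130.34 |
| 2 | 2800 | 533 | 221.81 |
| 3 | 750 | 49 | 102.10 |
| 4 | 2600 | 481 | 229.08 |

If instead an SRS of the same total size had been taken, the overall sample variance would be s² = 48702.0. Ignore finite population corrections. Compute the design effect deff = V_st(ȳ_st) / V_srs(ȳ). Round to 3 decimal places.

V̂(ȳ_st) = Σ W_h² s_h²/n_h, with W_h = N_h/N and N = 6450:
  stratum 1: (300/6450)²·130.34²/49 = 0.750037
  stratum 2: (2800/6450)²·221.81²/533 = 17.3953
  stratum 3: (750/6450)²·102.10²/49 = 2.87646
  stratum 4: (2600/6450)²·229.08²/481 = 17.7279
V_st = 38.7497
V_srs = s²/n = 48702.0/1112 = 43.7968
deff = V_st / V_srs = 38.7497/43.7968 = 0.8848

deff ≈ 0.885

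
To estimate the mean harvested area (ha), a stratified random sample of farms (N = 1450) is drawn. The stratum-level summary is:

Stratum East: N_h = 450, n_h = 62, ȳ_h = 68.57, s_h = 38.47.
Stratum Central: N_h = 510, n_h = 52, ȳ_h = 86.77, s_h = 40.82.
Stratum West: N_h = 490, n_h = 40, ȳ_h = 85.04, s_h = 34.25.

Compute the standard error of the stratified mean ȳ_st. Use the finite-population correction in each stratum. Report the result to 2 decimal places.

SE(ȳ_st) ≈ 2.94

V̂(ȳ_st) = Σ W_h² (1 − n_h/N_h) s_h²/n_h, with W_h = N_h/N and N = 1450:
  stratum East: (450/1450)²·(1 − 62/450)·38.47²/62 = 1.98226
  stratum Central: (510/1450)²·(1 − 52/510)·40.82²/52 = 3.55994
  stratum West: (490/1450)²·(1 − 40/490)·34.25²/40 = 3.07563
V̂(ȳ_st) = 8.61783
SE(ȳ_st) = √8.61783 = 2.93561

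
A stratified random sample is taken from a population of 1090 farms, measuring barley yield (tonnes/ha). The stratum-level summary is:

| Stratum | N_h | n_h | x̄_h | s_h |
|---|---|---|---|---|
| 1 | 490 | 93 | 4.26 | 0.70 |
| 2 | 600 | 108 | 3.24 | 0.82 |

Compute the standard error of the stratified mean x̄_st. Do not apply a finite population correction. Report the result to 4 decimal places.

V̂(x̄_st) = Σ W_h² s_h²/n_h, with W_h = N_h/N and N = 1090:
  stratum 1: (490/1090)²·0.70²/93 = 0.00106476
  stratum 2: (600/1090)²·0.82²/108 = 0.00188649
V̂(x̄_st) = 0.00295125
SE(x̄_st) = √0.00295125 = 0.0543254

SE(x̄_st) ≈ 0.0543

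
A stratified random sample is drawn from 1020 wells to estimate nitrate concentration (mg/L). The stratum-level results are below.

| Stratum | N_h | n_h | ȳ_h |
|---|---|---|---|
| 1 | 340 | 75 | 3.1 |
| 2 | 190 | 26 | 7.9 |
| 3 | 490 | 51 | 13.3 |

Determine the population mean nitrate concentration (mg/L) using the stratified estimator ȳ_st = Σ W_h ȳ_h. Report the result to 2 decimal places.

N = Σ N_h = 1020. Stratum weights W_h = N_h/N.
ȳ_st = (340·3.1 + 190·7.9 + 490·13.3) / 1020 = 8.8941

ȳ_st ≈ 8.89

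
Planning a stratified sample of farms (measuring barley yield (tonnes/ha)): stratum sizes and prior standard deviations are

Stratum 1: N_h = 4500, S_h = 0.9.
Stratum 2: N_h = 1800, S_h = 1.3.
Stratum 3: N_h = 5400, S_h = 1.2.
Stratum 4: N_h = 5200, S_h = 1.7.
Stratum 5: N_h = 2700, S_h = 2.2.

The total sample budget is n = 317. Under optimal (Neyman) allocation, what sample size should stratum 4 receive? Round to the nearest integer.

101

Neyman allocation: n_h = n · N_h S_h / Σ N_i S_i, with n = 317.
  stratum 1: N_h·S_h = 4500·0.9 = 4050.00
  stratum 2: N_h·S_h = 1800·1.3 = 2340.00
  stratum 3: N_h·S_h = 5400·1.2 = 6480.00
  stratum 4: N_h·S_h = 5200·1.7 = 8840.00
  stratum 5: N_h·S_h = 2700·2.2 = 5940.00
Σ N_h S_h = 27650.00
n for stratum 4 = 317·8840.00/27650.00 = 101.348 → 101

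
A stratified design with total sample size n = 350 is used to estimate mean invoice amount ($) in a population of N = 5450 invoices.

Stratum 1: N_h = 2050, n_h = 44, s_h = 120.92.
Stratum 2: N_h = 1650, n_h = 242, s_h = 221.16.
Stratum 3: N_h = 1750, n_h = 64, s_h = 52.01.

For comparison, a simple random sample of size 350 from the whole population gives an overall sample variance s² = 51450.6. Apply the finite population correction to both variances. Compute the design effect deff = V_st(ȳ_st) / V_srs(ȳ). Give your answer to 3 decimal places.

V̂(ȳ_st) = Σ W_h² (1 − n_h/N_h) s_h²/n_h, with W_h = N_h/N and N = 5450:
  stratum 1: (2050/5450)²·(1 − 44/2050)·120.92²/44 = 46.0082
  stratum 2: (1650/5450)²·(1 − 242/1650)·221.16²/242 = 15.8085
  stratum 3: (1750/5450)²·(1 − 64/1750)·52.01²/64 = 4.19852
V_st = 66.0153
V_srs = (1 − 350/5450)·51450.6/350 = 137.561
deff = V_st / V_srs = 66.0153/137.561 = 0.4799

deff ≈ 0.480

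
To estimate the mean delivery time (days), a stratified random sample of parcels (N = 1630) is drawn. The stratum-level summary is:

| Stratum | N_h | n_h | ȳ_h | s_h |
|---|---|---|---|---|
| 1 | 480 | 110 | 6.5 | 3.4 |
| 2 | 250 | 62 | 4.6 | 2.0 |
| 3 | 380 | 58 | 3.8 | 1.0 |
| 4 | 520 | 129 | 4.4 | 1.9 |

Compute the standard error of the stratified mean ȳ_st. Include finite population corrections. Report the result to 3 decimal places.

SE(ȳ_st) ≈ 0.105

V̂(ȳ_st) = Σ W_h² (1 − n_h/N_h) s_h²/n_h, with W_h = N_h/N and N = 1630:
  stratum 1: (480/1630)²·(1 − 110/480)·3.4²/110 = 0.00702478
  stratum 2: (250/1630)²·(1 − 62/250)·2.0²/62 = 0.00114128
  stratum 3: (380/1630)²·(1 − 58/380)·1.0²/58 = 0.000794029
  stratum 4: (520/1630)²·(1 − 129/520)·1.9²/129 = 0.00214152
V̂(ȳ_st) = 0.0111016
SE(ȳ_st) = √0.0111016 = 0.105364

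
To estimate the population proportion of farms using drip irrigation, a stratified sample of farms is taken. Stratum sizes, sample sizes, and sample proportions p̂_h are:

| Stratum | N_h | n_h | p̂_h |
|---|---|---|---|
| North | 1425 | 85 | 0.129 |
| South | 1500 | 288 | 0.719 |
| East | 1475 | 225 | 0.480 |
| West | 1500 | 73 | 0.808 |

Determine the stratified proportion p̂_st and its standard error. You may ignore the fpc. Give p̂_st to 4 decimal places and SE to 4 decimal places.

p̂_st ≈ 0.5394, SE ≈ 0.0182

N = 5900; stratum weights W_h = N_h/N.
p̂_st = Σ W_h p̂_h = (1425·0.129 + 1500·0.719 + 1475·0.480 + 1500·0.808)/5900 = 0.53938
V̂(p̂_st) = Σ W_h² p̂_h(1−p̂_h)/(n_h−1):
  stratum North: (1425/5900)²·0.129·0.871/84 = 7.80287e-05
  stratum South: (1500/5900)²·0.719·0.281/287 = 4.55021e-05
  stratum East: (1475/5900)²·0.480·0.520/224 = 6.96429e-05
  stratum West: (1500/5900)²·0.808·0.192/72 = 0.00013927
V̂(p̂_st) = 0.000332444; SE = √V̂ = 0.018233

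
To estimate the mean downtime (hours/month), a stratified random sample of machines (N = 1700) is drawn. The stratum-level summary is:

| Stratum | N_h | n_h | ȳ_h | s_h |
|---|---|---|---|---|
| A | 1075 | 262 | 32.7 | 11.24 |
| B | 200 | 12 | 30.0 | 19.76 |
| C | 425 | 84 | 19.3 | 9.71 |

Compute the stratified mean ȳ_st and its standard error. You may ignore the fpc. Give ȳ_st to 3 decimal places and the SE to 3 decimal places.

ȳ_st ≈ 29.032, SE ≈ 0.845

ȳ_st = Σ W_h ȳ_h = (1075·32.7 + 200·30.0 + 425·19.3)/1700 = 29.03235
V̂(ȳ_st) = Σ W_h² s_h²/n_h, with W_h = N_h/N and N = 1700:
  stratum A: (1075/1700)²·11.24²/262 = 0.192819
  stratum B: (200/1700)²·19.76²/12 = 0.450355
  stratum C: (425/1700)²·9.71²/84 = 0.0701519
V̂(ȳ_st) = 0.713326
SE(ȳ_st) = √0.713326 = 0.844586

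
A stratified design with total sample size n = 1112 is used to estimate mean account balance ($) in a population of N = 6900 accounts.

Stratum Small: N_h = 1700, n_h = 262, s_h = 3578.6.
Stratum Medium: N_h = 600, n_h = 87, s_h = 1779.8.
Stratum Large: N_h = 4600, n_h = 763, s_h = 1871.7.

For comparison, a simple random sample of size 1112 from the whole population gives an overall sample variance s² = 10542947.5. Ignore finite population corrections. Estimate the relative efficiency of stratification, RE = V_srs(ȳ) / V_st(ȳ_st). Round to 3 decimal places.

RE ≈ 1.795

V̂(ȳ_st) = Σ W_h² s_h²/n_h, with W_h = N_h/N and N = 6900:
  stratum Small: (1700/6900)²·3578.6²/262 = 2967.05
  stratum Medium: (600/6900)²·1779.8²/87 = 275.313
  stratum Large: (4600/6900)²·1871.7²/763 = 2040.64
V_st = 5283
V_srs = s²/n = 10542947.5/1112 = 9481.07
Relative efficiency = V_srs / V_st = 9481.07/5283 = 1.7946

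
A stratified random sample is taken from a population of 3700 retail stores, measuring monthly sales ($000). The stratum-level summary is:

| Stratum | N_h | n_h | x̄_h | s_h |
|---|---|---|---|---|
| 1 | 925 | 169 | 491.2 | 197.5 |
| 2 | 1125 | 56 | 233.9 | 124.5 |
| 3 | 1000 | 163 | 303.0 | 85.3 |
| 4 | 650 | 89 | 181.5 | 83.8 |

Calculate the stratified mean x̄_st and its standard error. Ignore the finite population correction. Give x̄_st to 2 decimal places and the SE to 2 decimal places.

x̄_st = Σ W_h x̄_h = (925·491.2 + 1125·233.9 + 1000·303.0 + 650·181.5)/3700 = 307.69527
V̂(x̄_st) = Σ W_h² s_h²/n_h, with W_h = N_h/N and N = 3700:
  stratum 1: (925/3700)²·197.5²/169 = 14.4254
  stratum 2: (1125/3700)²·124.5²/56 = 25.5889
  stratum 3: (1000/3700)²·85.3²/163 = 3.26067
  stratum 4: (650/3700)²·83.8²/89 = 2.43513
V̂(x̄_st) = 45.7101
SE(x̄_st) = √45.7101 = 6.76093

x̄_st ≈ 307.70, SE ≈ 6.76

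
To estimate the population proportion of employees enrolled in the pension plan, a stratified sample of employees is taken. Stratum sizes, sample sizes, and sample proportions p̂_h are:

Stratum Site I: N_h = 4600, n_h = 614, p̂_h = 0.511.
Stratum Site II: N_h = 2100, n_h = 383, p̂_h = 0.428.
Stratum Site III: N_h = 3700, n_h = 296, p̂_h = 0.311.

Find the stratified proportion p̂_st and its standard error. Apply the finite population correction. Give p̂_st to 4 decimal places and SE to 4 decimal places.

N = 10400; stratum weights W_h = N_h/N.
p̂_st = Σ W_h p̂_h = (4600·0.511 + 2100·0.428 + 3700·0.311)/10400 = 0.42309
V̂(p̂_st) = Σ W_h² (1 − n_h/N_h) p̂_h(1−p̂_h)/(n_h−1):
  stratum Site I: (4600/10400)²·(1 − 614/4600)·0.511·0.489/613 = 6.91031e-05
  stratum Site II: (2100/10400)²·(1 − 383/2100)·0.428·0.572/382 = 2.13648e-05
  stratum Site III: (3700/10400)²·(1 − 296/3700)·0.311·0.689/295 = 8.45828e-05
V̂(p̂_st) = 0.000175051; SE = √V̂ = 0.0132307

p̂_st ≈ 0.4231, SE ≈ 0.0132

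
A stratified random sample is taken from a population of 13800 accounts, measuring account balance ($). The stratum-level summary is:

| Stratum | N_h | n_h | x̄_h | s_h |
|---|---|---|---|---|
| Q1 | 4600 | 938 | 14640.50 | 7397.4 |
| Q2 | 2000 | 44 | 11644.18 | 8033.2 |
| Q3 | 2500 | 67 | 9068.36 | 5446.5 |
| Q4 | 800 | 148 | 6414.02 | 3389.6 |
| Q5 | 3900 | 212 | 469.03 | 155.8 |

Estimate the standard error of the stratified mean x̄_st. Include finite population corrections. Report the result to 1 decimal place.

V̂(x̄_st) = Σ W_h² (1 − n_h/N_h) s_h²/n_h, with W_h = N_h/N and N = 13800:
  stratum Q1: (4600/13800)²·(1 − 938/4600)·7397.4²/938 = 5160.28
  stratum Q2: (2000/13800)²·(1 − 44/2000)·8033.2²/44 = 30127.6
  stratum Q3: (2500/13800)²·(1 − 67/2500)·5446.5²/67 = 14141.1
  stratum Q4: (800/13800)²·(1 − 148/800)·3389.6²/148 = 212.625
  stratum Q5: (3900/13800)²·(1 − 212/3900)·155.8²/212 = 8.64762
V̂(x̄_st) = 49650.3
SE(x̄_st) = √49650.3 = 222.824

SE(x̄_st) ≈ 222.8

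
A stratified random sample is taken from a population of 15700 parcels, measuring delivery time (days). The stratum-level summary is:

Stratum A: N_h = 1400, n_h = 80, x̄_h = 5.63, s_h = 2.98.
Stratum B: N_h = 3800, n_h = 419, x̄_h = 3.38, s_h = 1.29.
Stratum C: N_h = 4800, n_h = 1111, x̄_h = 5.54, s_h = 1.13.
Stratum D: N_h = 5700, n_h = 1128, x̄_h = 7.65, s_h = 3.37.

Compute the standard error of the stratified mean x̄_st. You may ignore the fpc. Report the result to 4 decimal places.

V̂(x̄_st) = Σ W_h² s_h²/n_h, with W_h = N_h/N and N = 15700:
  stratum A: (1400/15700)²·2.98²/80 = 0.000882672
  stratum B: (3800/15700)²·1.29²/419 = 0.000232666
  stratum C: (4800/15700)²·1.13²/1111 = 0.00010743
  stratum D: (5700/15700)²·3.37²/1128 = 0.00132709
V̂(x̄_st) = 0.00254986
SE(x̄_st) = √0.00254986 = 0.0504961

SE(x̄_st) ≈ 0.0505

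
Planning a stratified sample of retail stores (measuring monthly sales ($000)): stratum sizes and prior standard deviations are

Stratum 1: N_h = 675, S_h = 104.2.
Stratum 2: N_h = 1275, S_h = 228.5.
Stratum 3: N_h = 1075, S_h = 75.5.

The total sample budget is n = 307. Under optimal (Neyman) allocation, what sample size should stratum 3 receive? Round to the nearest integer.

Neyman allocation: n_h = n · N_h S_h / Σ N_i S_i, with n = 307.
  stratum 1: N_h·S_h = 675·104.2 = 70335.00
  stratum 2: N_h·S_h = 1275·228.5 = 291337.50
  stratum 3: N_h·S_h = 1075·75.5 = 81162.50
Σ N_h S_h = 442835.00
n for stratum 3 = 307·81162.50/442835.00 = 56.267 → 56

56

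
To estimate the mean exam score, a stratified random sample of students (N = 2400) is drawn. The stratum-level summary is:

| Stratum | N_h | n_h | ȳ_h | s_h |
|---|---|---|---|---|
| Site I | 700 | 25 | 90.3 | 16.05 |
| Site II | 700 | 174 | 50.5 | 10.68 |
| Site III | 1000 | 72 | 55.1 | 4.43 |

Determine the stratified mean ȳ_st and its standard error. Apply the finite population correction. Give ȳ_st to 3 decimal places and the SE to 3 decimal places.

ȳ_st = Σ W_h ȳ_h = (700·90.3 + 700·50.5 + 1000·55.1)/2400 = 64.02500
V̂(ȳ_st) = Σ W_h² (1 − n_h/N_h) s_h²/n_h, with W_h = N_h/N and N = 2400:
  stratum Site I: (700/2400)²·(1 − 25/700)·16.05²/25 = 0.845258
  stratum Site II: (700/2400)²·(1 − 174/700)·10.68²/174 = 0.0419039
  stratum Site III: (1000/2400)²·(1 − 72/1000)·4.43²/72 = 0.0439137
V̂(ȳ_st) = 0.931076
SE(ȳ_st) = √0.931076 = 0.964923

ȳ_st ≈ 64.025, SE ≈ 0.965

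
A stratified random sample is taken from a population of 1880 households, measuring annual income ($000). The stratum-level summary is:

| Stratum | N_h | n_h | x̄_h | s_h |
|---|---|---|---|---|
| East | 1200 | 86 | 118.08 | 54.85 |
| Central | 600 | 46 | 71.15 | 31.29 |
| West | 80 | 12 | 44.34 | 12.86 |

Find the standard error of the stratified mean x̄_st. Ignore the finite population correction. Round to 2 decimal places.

V̂(x̄_st) = Σ W_h² s_h²/n_h, with W_h = N_h/N and N = 1880:
  stratum East: (1200/1880)²·54.85²/86 = 14.2528
  stratum Central: (600/1880)²·31.29²/46 = 2.1679
  stratum West: (80/1880)²·12.86²/12 = 0.0249554
V̂(x̄_st) = 16.4457
SE(x̄_st) = √16.4457 = 4.05533

SE(x̄_st) ≈ 4.06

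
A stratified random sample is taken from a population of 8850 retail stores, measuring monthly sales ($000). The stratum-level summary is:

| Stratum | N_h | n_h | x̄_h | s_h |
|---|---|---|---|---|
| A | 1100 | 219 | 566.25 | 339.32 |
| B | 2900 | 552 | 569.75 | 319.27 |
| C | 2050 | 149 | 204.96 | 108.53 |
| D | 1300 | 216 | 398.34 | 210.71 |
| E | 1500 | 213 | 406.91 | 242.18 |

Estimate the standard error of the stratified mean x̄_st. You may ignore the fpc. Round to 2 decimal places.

V̂(x̄_st) = Σ W_h² s_h²/n_h, with W_h = N_h/N and N = 8850:
  stratum A: (1100/8850)²·339.32²/219 = 8.1222
  stratum B: (2900/8850)²·319.27²/552 = 19.8284
  stratum C: (2050/8850)²·108.53²/149 = 4.24165
  stratum D: (1300/8850)²·210.71²/216 = 4.43524
  stratum E: (1500/8850)²·242.18²/213 = 7.9103
V̂(x̄_st) = 44.5377
SE(x̄_st) = √44.5377 = 6.67366

SE(x̄_st) ≈ 6.67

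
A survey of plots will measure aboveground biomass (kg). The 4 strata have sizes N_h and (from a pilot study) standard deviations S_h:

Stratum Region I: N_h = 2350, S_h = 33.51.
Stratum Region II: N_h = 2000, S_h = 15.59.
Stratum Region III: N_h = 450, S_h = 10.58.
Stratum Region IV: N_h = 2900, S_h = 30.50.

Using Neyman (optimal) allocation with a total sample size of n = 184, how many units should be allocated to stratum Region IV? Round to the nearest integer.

80

Neyman allocation: n_h = n · N_h S_h / Σ N_i S_i, with n = 184.
  stratum Region I: N_h·S_h = 2350·33.51 = 78748.50
  stratum Region II: N_h·S_h = 2000·15.59 = 31180.00
  stratum Region III: N_h·S_h = 450·10.58 = 4761.00
  stratum Region IV: N_h·S_h = 2900·30.50 = 88450.00
Σ N_h S_h = 203139.50
n for stratum Region IV = 184·88450.00/203139.50 = 80.116 → 80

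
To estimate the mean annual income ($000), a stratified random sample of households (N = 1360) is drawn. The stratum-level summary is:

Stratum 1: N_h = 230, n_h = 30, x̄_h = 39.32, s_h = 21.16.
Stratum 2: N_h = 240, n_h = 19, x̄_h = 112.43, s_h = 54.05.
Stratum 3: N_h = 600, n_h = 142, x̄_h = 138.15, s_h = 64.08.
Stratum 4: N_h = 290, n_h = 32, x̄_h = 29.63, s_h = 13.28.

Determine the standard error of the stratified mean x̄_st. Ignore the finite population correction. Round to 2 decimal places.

SE(x̄_st) ≈ 3.33

V̂(x̄_st) = Σ W_h² s_h²/n_h, with W_h = N_h/N and N = 1360:
  stratum 1: (230/1360)²·21.16²/30 = 0.426862
  stratum 2: (240/1360)²·54.05²/19 = 4.78831
  stratum 3: (600/1360)²·64.08²/142 = 5.62835
  stratum 4: (290/1360)²·13.28²/32 = 0.25059
V̂(x̄_st) = 11.0941
SE(x̄_st) = √11.0941 = 3.33078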